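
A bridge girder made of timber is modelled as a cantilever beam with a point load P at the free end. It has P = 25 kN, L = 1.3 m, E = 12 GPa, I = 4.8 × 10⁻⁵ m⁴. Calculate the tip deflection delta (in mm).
Model: a cantilever beam with a point load P at the free end, so delta = (P·L^3) / (3·E·I).
Convert to SI units:
  P = 25 kN = 25000 N
  E = 12 GPa = 1.2 × 10¹⁰ Pa
Substitute:
  delta = (25000 × 1.3^3) / (3 × (1.2 × 10¹⁰) × (4.8 × 10⁻⁵))
  delta = 0.03179 m
Convert: delta = 0.03179 m = 31.79 mm
Final answer: delta = 31.79 mm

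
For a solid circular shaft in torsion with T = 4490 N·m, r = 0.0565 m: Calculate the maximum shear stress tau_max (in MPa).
Model: a solid circular shaft in torsion, so tau_max = (2·T) / (π·r^3).
Substitute:
  tau_max = (2 × 4490) / (π × 0.0565^3)
  tau_max = 1.585 × 10⁷ Pa
Convert: tau_max = 1.585 × 10⁷ Pa = 15.85 MPa
Final answer: tau_max = 15.85 MPa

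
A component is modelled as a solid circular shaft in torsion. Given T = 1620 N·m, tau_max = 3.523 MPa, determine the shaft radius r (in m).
Model: a solid circular shaft in torsion, so tau_max = (2·T) / (π·r^3).
Solve for r: r = ((2·T) / (π·tau_max))^(1/3).
Convert to SI units:
  tau_max = 3.523 MPa = 3.523 × 10⁶ Pa
Substitute:
  r = ((2 × 1620) / (π × (3.523 × 10⁶)))^(1/3)
  r = 0.0664 m
Final answer: r = 0.0664 m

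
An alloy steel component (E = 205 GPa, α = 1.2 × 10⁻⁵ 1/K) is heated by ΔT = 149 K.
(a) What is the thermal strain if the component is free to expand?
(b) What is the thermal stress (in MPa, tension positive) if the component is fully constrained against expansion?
(a) Free thermal strain ε_th = α·ΔT = (1.2 × 10⁻⁵) × 149 = 0.001788
(b) Fully constrained, the expansion is suppressed, so σ = -E·α·ΔT. Convert E = 205 GPa = 2.05 × 10¹¹ Pa.
  σ = -(2.05 × 10¹¹) × (1.2 × 10⁻⁵) × 149 = -3.665 × 10⁸ Pa = -366.5 MPa (compressive)
Final answer: (a) ε_th = 0.001788, (b) σ = -366.5 MPa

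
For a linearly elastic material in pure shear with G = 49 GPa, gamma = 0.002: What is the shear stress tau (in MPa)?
Model: a linearly elastic material in pure shear, so tau = G·gamma.
Convert to SI units:
  G = 49 GPa = 4.9 × 10¹⁰ Pa
Substitute:
  tau = (4.9 × 10¹⁰) × 0.002
  tau = 9.8 × 10⁷ Pa
Convert: tau = 9.8 × 10⁷ Pa = 98 MPa
Final answer: tau = 98 MPa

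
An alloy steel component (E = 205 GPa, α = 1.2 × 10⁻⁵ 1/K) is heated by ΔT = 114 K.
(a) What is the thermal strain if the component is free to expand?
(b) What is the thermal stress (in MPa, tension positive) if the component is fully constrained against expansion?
(a) Free thermal strain ε_th = α·ΔT = (1.2 × 10⁻⁵) × 114 = 0.001368
(b) Fully constrained, the expansion is suppressed, so σ = -E·α·ΔT. Convert E = 205 GPa = 2.05 × 10¹¹ Pa.
  σ = -(2.05 × 10¹¹) × (1.2 × 10⁻⁵) × 114 = -2.804 × 10⁸ Pa = -280.4 MPa (compressive)
Final answer: (a) ε_th = 0.001368, (b) σ = -280.4 MPa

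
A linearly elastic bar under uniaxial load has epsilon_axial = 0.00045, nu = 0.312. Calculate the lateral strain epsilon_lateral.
Model: a linearly elastic bar under uniaxial load, so epsilon_lateral = -nu·epsilon_axial.
Substitute:
  epsilon_lateral = -(0.312 × 0.00045)
  epsilon_lateral = -0.0001404
Final answer: epsilon_lateral = -0.0001404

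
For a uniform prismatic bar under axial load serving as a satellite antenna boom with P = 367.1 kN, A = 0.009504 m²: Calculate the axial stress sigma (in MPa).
Model: a uniform prismatic bar under axial load, so sigma = P / A.
Convert to SI units:
  P = 367.1 kN = 367100 N
Substitute:
  sigma = 367100 / 0.009504
  sigma = 3.863 × 10⁷ Pa
Convert: sigma = 3.863 × 10⁷ Pa = 38.63 MPa
Final answer: sigma = 38.63 MPa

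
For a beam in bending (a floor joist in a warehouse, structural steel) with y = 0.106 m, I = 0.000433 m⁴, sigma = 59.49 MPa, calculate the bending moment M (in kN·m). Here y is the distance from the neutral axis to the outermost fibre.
Model: a beam in bending, so sigma = (M·y) / I.
Solve for M: M = (sigma·I) / y.
Convert to SI units:
  sigma = 59.49 MPa = 5.949 × 10⁷ Pa
Substitute:
  M = ((5.949 × 10⁷) × 0.000433) / 0.106
  M = 243000 N·m
Convert: M = 243000 N·m = 243 kN·m
Final answer: M = 243 kN·m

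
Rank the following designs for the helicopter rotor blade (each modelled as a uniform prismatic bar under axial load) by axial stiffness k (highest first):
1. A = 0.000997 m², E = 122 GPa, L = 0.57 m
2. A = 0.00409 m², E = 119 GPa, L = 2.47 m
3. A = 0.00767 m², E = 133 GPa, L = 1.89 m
Model: a uniform prismatic bar under axial load, so k = (A·E) / L (SI units).
  Case 1: k = (0.000997 × (1.22 × 10¹¹)) / 0.57 = 2.134 × 10⁸ N/m = 213.4 MN/m
  Case 2: k = (0.00409 × (1.19 × 10¹¹)) / 2.47 = 1.97 × 10⁸ N/m = 197 MN/m
  Case 3: k = (0.00767 × (1.33 × 10¹¹)) / 1.89 = 5.397 × 10⁸ N/m = 539.7 MN/m
Ordering: 539.7 MN/m (case 3) > 213.4 MN/m (case 1) > 197 MN/m (case 2)
Final answer: 3, 1, 2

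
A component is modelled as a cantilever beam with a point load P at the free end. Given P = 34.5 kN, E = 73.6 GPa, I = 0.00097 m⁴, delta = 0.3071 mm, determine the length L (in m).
Model: a cantilever beam with a point load P at the free end, so delta = (P·L^3) / (3·E·I).
Solve for L: L = ((3·delta·E·I) / P)^(1/3).
Convert to SI units:
  P = 34.5 kN = 34500 N
  E = 73.6 GPa = 7.36 × 10¹⁰ Pa
  delta = 0.3071 mm = 0.0003071 m
Substitute:
  L = ((3 × 0.0003071 × (7.36 × 10¹⁰) × 0.00097) / 34500)^(1/3)
  L = 1.24 m
Final answer: L = 1.24 m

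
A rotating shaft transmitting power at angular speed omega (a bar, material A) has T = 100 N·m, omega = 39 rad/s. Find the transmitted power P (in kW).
Model: a rotating shaft transmitting power at angular speed omega, so P = T·omega.
Substitute:
  P = 100 × 39
  P = 3900 W
Convert: P = 3900 W = 3.9 kW
Final answer: P = 3.9 kW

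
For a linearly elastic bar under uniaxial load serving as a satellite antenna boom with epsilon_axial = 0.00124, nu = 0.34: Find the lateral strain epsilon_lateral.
Model: a linearly elastic bar under uniaxial load, so epsilon_lateral = -nu·epsilon_axial.
Substitute:
  epsilon_lateral = -(0.34 × 0.00124)
  epsilon_lateral = -0.0004216
Final answer: epsilon_lateral = -0.0004216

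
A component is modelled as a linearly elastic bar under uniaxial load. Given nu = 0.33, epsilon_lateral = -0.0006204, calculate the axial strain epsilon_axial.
Model: a linearly elastic bar under uniaxial load, so epsilon_lateral = -nu·epsilon_axial.
Solve for epsilon_axial: epsilon_axial = -epsilon_lateral / nu.
Substitute:
  epsilon_axial = -(-0.0006204) / 0.33
  epsilon_axial = 0.00188
Final answer: epsilon_axial = 0.00188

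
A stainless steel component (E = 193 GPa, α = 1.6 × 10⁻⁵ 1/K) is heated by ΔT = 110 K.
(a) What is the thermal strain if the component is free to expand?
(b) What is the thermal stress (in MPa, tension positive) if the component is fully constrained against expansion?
(a) Free thermal strain ε_th = α·ΔT = (1.6 × 10⁻⁵) × 110 = 0.00176
(b) Fully constrained, the expansion is suppressed, so σ = -E·α·ΔT. Convert E = 193 GPa = 1.93 × 10¹¹ Pa.
  σ = -(1.93 × 10¹¹) × (1.6 × 10⁻⁵) × 110 = -3.397 × 10⁸ Pa = -339.7 MPa (compressive)
Final answer: (a) ε_th = 0.00176, (b) σ = -339.7 MPa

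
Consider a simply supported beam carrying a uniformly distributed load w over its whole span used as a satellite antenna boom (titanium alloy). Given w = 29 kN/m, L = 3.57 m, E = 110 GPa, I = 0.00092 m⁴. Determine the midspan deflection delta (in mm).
Model: a simply supported beam carrying a uniformly distributed load w over its whole span, so delta = (5·w·L^4) / (384·E·I).
Convert to SI units:
  w = 29 kN/m = 29000 N/m
  E = 110 GPa = 1.1 × 10¹¹ Pa
Substitute:
  delta = (5 × 29000 × 3.57^4) / (384 × (1.1 × 10¹¹) × 0.00092)
  delta = 0.0006061 m
Convert: delta = 0.0006061 m = 0.6061 mm
Final answer: delta = 0.6061 mm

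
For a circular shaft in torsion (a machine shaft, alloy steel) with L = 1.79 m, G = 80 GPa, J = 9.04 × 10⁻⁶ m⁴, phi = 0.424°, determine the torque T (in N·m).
Model: a circular shaft in torsion, so phi = (T·L) / (G·J).
Solve for T: T = (phi·G·J) / L.
Convert to SI units:
  G = 80 GPa = 8 × 10¹⁰ Pa
  phi = 0.424° = 0.0074 rad
Substitute:
  T = (0.0074 × (8 × 10¹⁰) × (9.04 × 10⁻⁶)) / 1.79
  T = 2990 N·m
Final answer: T = 2990 N·m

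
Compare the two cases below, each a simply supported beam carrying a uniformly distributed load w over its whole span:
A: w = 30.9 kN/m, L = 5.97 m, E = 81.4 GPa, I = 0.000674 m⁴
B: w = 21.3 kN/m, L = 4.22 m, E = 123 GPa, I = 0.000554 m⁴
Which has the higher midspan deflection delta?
Model: a simply supported beam carrying a uniformly distributed load w over its whole span, so delta = (5·w·L^4) / (384·E·I) (SI units).
  A: delta = (5 × 30900 × 5.97^4) / (384 × (8.14 × 10¹⁰) × 0.000674) = 0.009316 m = 9.316 mm
  B: delta = (5 × 21300 × 4.22^4) / (384 × (1.23 × 10¹¹) × 0.000554) = 0.001291 m = 1.291 mm
9.316 mm > 1.291 mm, so A is larger.
Final answer: A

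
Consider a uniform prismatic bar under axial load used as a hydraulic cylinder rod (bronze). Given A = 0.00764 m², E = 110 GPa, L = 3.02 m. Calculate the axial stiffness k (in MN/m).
Model: a uniform prismatic bar under axial load, so k = (A·E) / L.
Convert to SI units:
  E = 110 GPa = 1.1 × 10¹¹ Pa
Substitute:
  k = (0.00764 × (1.1 × 10¹¹)) / 3.02
  k = 2.783 × 10⁸ N/m
Convert: k = 2.783 × 10⁸ N/m = 278.3 MN/m
Final answer: k = 278.3 MN/m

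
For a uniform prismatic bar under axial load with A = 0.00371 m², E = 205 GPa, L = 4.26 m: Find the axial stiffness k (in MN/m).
Model: a uniform prismatic bar under axial load, so k = (A·E) / L.
Convert to SI units:
  E = 205 GPa = 2.05 × 10¹¹ Pa
Substitute:
  k = (0.00371 × (2.05 × 10¹¹)) / 4.26
  k = 1.785 × 10⁸ N/m
Convert: k = 1.785 × 10⁸ N/m = 178.5 MN/m
Final answer: k = 178.5 MN/m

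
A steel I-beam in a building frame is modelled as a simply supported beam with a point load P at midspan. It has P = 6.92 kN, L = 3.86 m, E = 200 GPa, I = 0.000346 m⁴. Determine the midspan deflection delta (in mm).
Model: a simply supported beam with a point load P at midspan, so delta = (P·L^3) / (48·E·I).
Convert to SI units:
  P = 6.92 kN = 6920 N
  E = 200 GPa = 2 × 10¹¹ Pa
Substitute:
  delta = (6920 × 3.86^3) / (48 × (2 × 10¹¹) × 0.000346)
  delta = 0.0001198 m
Convert: delta = 0.0001198 m = 0.1198 mm
Final answer: delta = 0.1198 mm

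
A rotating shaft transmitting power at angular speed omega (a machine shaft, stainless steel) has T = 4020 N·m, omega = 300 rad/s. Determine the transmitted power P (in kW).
Model: a rotating shaft transmitting power at angular speed omega, so P = T·omega.
Substitute:
  P = 4020 × 300
  P = 1.206 × 10⁶ W
Convert: P = 1.206 × 10⁶ W = 1206 kW
Final answer: P = 1206 kW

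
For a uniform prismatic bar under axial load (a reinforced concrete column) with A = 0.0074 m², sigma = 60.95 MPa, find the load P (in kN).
Model: a uniform prismatic bar under axial load, so sigma = P / A.
Solve for P: P = sigma·A.
Convert to SI units:
  sigma = 60.95 MPa = 6.095 × 10⁷ Pa
Substitute:
  P = (6.095 × 10⁷) × 0.0074
  P = 451000 N
Convert: P = 451000 N = 451 kN
Final answer: P = 451 kN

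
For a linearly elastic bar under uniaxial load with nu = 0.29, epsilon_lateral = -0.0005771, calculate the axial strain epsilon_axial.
Model: a linearly elastic bar under uniaxial load, so epsilon_lateral = -nu·epsilon_axial.
Solve for epsilon_axial: epsilon_axial = -epsilon_lateral / nu.
Substitute:
  epsilon_axial = -(-0.0005771) / 0.29
  epsilon_axial = 0.00199
Final answer: epsilon_axial = 0.00199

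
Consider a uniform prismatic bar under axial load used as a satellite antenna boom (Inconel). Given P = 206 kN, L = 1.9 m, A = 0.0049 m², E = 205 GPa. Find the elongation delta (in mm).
Model: a uniform prismatic bar under axial load, so delta = (P·L) / (A·E).
Convert to SI units:
  P = 206 kN = 206000 N
  E = 205 GPa = 2.05 × 10¹¹ Pa
Substitute:
  delta = (206000 × 1.9) / (0.0049 × (2.05 × 10¹¹))
  delta = 0.0003896 m
Convert: delta = 0.0003896 m = 0.3896 mm
Final answer: delta = 0.3896 mm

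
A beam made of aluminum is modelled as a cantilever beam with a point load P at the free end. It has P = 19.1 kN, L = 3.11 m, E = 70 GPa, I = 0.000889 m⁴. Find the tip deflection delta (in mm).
Model: a cantilever beam with a point load P at the free end, so delta = (P·L^3) / (3·E·I).
Convert to SI units:
  P = 19.1 kN = 19100 N
  E = 70 GPa = 7 × 10¹⁰ Pa
Substitute:
  delta = (19100 × 3.11^3) / (3 × (7 × 10¹⁰) × 0.000889)
  delta = 0.003077 m
Convert: delta = 0.003077 m = 3.077 mm
Final answer: delta = 3.077 mm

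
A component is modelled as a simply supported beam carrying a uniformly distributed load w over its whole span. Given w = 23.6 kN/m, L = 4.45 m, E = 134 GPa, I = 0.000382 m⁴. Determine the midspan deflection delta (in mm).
Model: a simply supported beam carrying a uniformly distributed load w over its whole span, so delta = (5·w·L^4) / (384·E·I).
Convert to SI units:
  w = 23.6 kN/m = 23600 N/m
  E = 134 GPa = 1.34 × 10¹¹ Pa
Substitute:
  delta = (5 × 23600 × 4.45^4) / (384 × (1.34 × 10¹¹) × 0.000382)
  delta = 0.002354 m
Convert: delta = 0.002354 m = 2.354 mm
Final answer: delta = 2.354 mm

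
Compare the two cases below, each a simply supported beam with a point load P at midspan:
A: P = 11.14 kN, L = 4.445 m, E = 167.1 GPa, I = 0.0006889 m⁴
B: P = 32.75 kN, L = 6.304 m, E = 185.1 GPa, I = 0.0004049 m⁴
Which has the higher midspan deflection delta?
Model: a simply supported beam with a point load P at midspan, so delta = (P·L^3) / (48·E·I) (SI units).
  A: delta = (11140 × 4.445^3) / (48 × (1.671 × 10¹¹) × 0.0006889) = 0.0001771 m = 0.1771 mm
  B: delta = (32750 × 6.304^3) / (48 × (1.851 × 10¹¹) × 0.0004049) = 0.002281 m = 2.281 mm
2.281 mm > 0.1771 mm, so B is larger.
Final answer: B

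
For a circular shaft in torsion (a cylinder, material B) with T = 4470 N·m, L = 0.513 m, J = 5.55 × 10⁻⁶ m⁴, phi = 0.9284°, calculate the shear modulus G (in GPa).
Model: a circular shaft in torsion, so phi = (T·L) / (G·J).
Solve for G: G = (T·L) / (phi·J).
Convert to SI units:
  phi = 0.9284° = 0.0162 rad
Substitute:
  G = (4470 × 0.513) / (0.0162 × (5.55 × 10⁻⁶))
  G = 2.55 × 10¹⁰ Pa
Convert: G = 2.55 × 10¹⁰ Pa = 25.5 GPa
Final answer: G = 25.5 GPa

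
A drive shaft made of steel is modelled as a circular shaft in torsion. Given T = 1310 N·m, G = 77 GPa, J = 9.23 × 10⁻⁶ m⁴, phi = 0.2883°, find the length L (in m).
Model: a circular shaft in torsion, so phi = (T·L) / (G·J).
Solve for L: L = (phi·G·J) / T.
Convert to SI units:
  G = 77 GPa = 7.7 × 10¹⁰ Pa
  phi = 0.2883° = 0.005032 rad
Substitute:
  L = (0.005032 × (7.7 × 10¹⁰) × (9.23 × 10⁻⁶)) / 1310
  L = 2.73 m
Final answer: L = 2.73 m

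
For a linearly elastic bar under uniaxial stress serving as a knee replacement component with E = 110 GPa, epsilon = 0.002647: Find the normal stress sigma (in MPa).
Model: a linearly elastic bar under uniaxial stress, so sigma = E·epsilon.
Convert to SI units:
  E = 110 GPa = 1.1 × 10¹¹ Pa
Substitute:
  sigma = (1.1 × 10¹¹) × 0.002647
  sigma = 2.912 × 10⁸ Pa
Convert: sigma = 2.912 × 10⁸ Pa = 291.2 MPa
Final answer: sigma = 291.2 MPa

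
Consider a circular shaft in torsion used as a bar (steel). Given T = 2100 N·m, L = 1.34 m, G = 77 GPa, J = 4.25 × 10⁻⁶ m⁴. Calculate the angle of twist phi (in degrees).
Model: a circular shaft in torsion, so phi = (T·L) / (G·J).
Convert to SI units:
  G = 77 GPa = 7.7 × 10¹⁰ Pa
Substitute:
  phi = (2100 × 1.34) / ((7.7 × 10¹⁰) × (4.25 × 10⁻⁶))
  phi = 0.008599 rad
Convert to degrees: phi = 0.008599 × 180/π = 0.4927°
Final answer: phi = 0.4927°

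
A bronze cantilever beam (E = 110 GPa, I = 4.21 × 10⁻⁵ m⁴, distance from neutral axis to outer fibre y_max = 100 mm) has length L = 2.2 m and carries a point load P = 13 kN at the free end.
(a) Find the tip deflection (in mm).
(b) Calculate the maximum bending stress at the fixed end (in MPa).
(a) Tip deflection of a cantilever with an end point load: δ = P·L^3 / (3·E·I). Convert P = 13 kN = 13000 N, E = 110 GPa = 1.1 × 10¹¹ Pa.
  δ = (13000 × 2.2^3) / (3 × (1.1 × 10¹¹) × (4.21 × 10⁻⁵)) = 0.009964 m = 9.964 mm
(b) Maximum bending moment at the fixed end: M = P·L = 13000 × 2.2 = 28600 N·m. Convert y_max = 100 mm = 0.1 m.
  σ = M·y_max / I = (28600 × 0.1) / (4.21 × 10⁻⁵) = 6.793 × 10⁷ Pa = 67.93 MPa
Final answer: (a) δ = 9.964 mm, (b) σ = 67.93 MPa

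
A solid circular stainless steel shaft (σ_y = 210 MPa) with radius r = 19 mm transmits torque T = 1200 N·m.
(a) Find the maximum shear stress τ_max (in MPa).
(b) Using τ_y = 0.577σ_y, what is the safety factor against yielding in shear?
(a) For a solid circular shaft, τ_max = T·r/J with J = π·r^4/2, i.e. τ_max = 2·T / (π·r^3). Convert r = 19 mm = 0.019 m.
  τ_max = (2 × 1200) / (π × 0.019^3) = 1.114 × 10⁸ Pa = 111.4 MPa
(b) τ_y = 0.577 × 210 = 121.17 MPa
  SF = τ_y/τ_max = 121.17 / 111.4 = 1.088
Final answer: (a) τ_max = 111.4 MPa, (b) SF = 1.088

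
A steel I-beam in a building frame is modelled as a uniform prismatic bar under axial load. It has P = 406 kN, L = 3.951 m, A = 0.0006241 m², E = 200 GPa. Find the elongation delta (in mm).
Model: a uniform prismatic bar under axial load, so delta = (P·L) / (A·E).
Convert to SI units:
  P = 406 kN = 406000 N
  E = 200 GPa = 2 × 10¹¹ Pa
Substitute:
  delta = (406000 × 3.951) / (0.0006241 × (2 × 10¹¹))
  delta = 0.01285 m
Convert: delta = 0.01285 m = 12.85 mm
Final answer: delta = 12.85 mm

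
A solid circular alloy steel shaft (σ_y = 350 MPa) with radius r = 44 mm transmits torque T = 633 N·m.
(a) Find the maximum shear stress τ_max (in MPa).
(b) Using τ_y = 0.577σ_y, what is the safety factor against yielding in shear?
(a) For a solid circular shaft, τ_max = T·r/J with J = π·r^4/2, i.e. τ_max = 2·T / (π·r^3). Convert r = 44 mm = 0.044 m.
  τ_max = (2 × 633) / (π × 0.044^3) = 4.731 × 10⁶ Pa = 4.731 MPa
(b) τ_y = 0.577 × 350 = 201.95 MPa
  SF = τ_y/τ_max = 201.95 / 4.731 = 42.69
Final answer: (a) τ_max = 4.731 MPa, (b) SF = 42.69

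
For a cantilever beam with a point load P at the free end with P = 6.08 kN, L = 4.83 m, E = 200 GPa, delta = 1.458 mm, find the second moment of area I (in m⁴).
Model: a cantilever beam with a point load P at the free end, so delta = (P·L^3) / (3·E·I).
Solve for I: I = (P·L^3) / (3·delta·E).
Convert to SI units:
  P = 6.08 kN = 6080 N
  E = 200 GPa = 2 × 10¹¹ Pa
  delta = 1.458 mm = 0.001458 m
Substitute:
  I = (6080 × 4.83^3) / (3 × 0.001458 × (2 × 10¹¹))
  I = 0.0007831 m⁴
Final answer: I = 0.0007831 m⁴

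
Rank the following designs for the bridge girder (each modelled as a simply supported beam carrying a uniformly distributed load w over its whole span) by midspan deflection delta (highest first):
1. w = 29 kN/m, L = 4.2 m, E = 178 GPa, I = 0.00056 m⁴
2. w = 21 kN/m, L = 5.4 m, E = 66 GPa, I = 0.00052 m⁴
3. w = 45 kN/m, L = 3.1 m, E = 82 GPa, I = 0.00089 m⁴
Model: a simply supported beam carrying a uniformly distributed load w over its whole span, so delta = (5·w·L^4) / (384·E·I) (SI units).
  Case 1: delta = (5 × 29000 × 4.2^4) / (384 × (1.78 × 10¹¹) × 0.00056) = 0.001179 m = 1.179 mm
  Case 2: delta = (5 × 21000 × 5.4^4) / (384 × (6.6 × 10¹⁰) × 0.00052) = 0.006775 m = 6.775 mm
  Case 3: delta = (5 × 45000 × 3.1^4) / (384 × (8.2 × 10¹⁰) × 0.00089) = 0.0007415 m = 0.7415 mm
Ordering: 6.775 mm (case 2) > 1.179 mm (case 1) > 0.7415 mm (case 3)
Final answer: 2, 1, 3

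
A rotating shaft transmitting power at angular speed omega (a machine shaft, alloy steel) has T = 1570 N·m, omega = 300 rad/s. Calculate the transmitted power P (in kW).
Model: a rotating shaft transmitting power at angular speed omega, so P = T·omega.
Substitute:
  P = 1570 × 300
  P = 471000 W
Convert: P = 471000 W = 471 kW
Final answer: P = 471 kW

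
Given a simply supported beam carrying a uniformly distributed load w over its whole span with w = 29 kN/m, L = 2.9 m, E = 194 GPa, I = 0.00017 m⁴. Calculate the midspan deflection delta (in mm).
Model: a simply supported beam carrying a uniformly distributed load w over its whole span, so delta = (5·w·L^4) / (384·E·I).
Convert to SI units:
  w = 29 kN/m = 29000 N/m
  E = 194 GPa = 1.94 × 10¹¹ Pa
Substitute:
  delta = (5 × 29000 × 2.9^4) / (384 × (1.94 × 10¹¹) × 0.00017)
  delta = 0.0008098 m
Convert: delta = 0.0008098 m = 0.8098 mm
Final answer: delta = 0.8098 mm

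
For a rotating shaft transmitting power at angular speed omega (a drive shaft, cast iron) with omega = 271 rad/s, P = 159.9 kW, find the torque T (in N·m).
Model: a rotating shaft transmitting power at angular speed omega, so P = T·omega.
Solve for T: T = P / omega.
Convert to SI units:
  P = 159.9 kW = 159900 W
Substitute:
  T = 159900 / 271
  T = 590 N·m
Final answer: T = 590 N·m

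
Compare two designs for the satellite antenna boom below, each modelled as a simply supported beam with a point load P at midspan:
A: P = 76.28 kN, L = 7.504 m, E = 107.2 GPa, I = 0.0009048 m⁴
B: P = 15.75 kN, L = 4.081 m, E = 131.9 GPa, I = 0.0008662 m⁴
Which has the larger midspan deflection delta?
Model: a simply supported beam with a point load P at midspan, so delta = (P·L^3) / (48·E·I) (SI units).
  A: delta = (76280 × 7.504^3) / (48 × (1.072 × 10¹¹) × 0.0009048) = 0.006923 m = 6.923 mm
  B: delta = (15750 × 4.081^3) / (48 × (1.319 × 10¹¹) × 0.0008662) = 0.0001952 m = 0.1952 mm
6.923 mm > 0.1952 mm, so A is larger.
Final answer: A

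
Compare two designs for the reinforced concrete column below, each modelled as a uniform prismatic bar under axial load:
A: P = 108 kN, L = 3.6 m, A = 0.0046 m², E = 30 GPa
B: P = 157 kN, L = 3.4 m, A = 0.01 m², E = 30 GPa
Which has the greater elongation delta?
Model: a uniform prismatic bar under axial load, so delta = (P·L) / (A·E) (SI units).
  A: delta = (108000 × 3.6) / (0.0046 × (3 × 10¹⁰)) = 0.002817 m = 2.817 mm
  B: delta = (157000 × 3.4) / (0.01 × (3 × 10¹⁰)) = 0.001779 m = 1.779 mm
2.817 mm > 1.779 mm, so A is larger.
Final answer: A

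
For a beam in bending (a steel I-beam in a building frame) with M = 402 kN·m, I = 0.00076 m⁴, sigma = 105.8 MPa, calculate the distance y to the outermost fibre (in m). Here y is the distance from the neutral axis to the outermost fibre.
Model: a beam in bending, so sigma = (M·y) / I.
Solve for y: y = (sigma·I) / M.
Convert to SI units:
  M = 402 kN·m = 402000 N·m
  sigma = 105.8 MPa = 1.058 × 10⁸ Pa
Substitute:
  y = ((1.058 × 10⁸) × 0.00076) / 402000
  y = 0.2 m
Final answer: y = 0.2 m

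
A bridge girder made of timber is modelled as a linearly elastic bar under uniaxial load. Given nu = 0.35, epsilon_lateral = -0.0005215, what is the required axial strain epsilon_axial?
Model: a linearly elastic bar under uniaxial load, so epsilon_lateral = -nu·epsilon_axial.
Solve for epsilon_axial: epsilon_axial = -epsilon_lateral / nu.
Substitute:
  epsilon_axial = -(-0.0005215) / 0.35
  epsilon_axial = 0.00149
Final answer: epsilon_axial = 0.00149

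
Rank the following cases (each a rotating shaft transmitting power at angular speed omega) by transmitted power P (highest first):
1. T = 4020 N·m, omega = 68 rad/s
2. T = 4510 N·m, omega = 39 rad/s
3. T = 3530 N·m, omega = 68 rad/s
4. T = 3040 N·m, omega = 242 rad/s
Model: a rotating shaft transmitting power at angular speed omega, so P = T·omega (SI units).
  Case 1: P = 4020 × 68 = 273400 W = 273.4 kW
  Case 2: P = 4510 × 39 = 175900 W = 175.9 kW
  Case 3: P = 3530 × 68 = 240000 W = 240 kW
  Case 4: P = 3040 × 242 = 735700 W = 735.7 kW
Ordering: 735.7 kW (case 4) > 273.4 kW (case 1) > 240 kW (case 3) > 175.9 kW (case 2)
Final answer: 4, 1, 3, 2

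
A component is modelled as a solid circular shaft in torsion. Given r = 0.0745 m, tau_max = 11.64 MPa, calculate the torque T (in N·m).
Model: a solid circular shaft in torsion, so tau_max = (2·T) / (π·r^3).
Solve for T: T = (π·tau_max·r^3) / 2.
Convert to SI units:
  tau_max = 11.64 MPa = 1.164 × 10⁷ Pa
Substitute:
  T = (π × (1.164 × 10⁷) × 0.0745^3) / 2
  T = 7560 N·m
Final answer: T = 7560 N·m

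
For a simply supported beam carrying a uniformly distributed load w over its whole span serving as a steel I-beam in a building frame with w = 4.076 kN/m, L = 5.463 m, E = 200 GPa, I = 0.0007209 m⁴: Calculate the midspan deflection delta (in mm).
Model: a simply supported beam carrying a uniformly distributed load w over its whole span, so delta = (5·w·L^4) / (384·E·I).
Convert to SI units:
  w = 4.076 kN/m = 4076 N/m
  E = 200 GPa = 2 × 10¹¹ Pa
Substitute:
  delta = (5 × 4076 × 5.463^4) / (384 × (2 × 10¹¹) × 0.0007209)
  delta = 0.0003279 m
Convert: delta = 0.0003279 m = 0.3279 mm
Final answer: delta = 0.3279 mm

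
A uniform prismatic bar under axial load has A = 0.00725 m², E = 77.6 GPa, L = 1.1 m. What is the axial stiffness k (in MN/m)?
Model: a uniform prismatic bar under axial load, so k = (A·E) / L.
Convert to SI units:
  E = 77.6 GPa = 7.76 × 10¹⁰ Pa
Substitute:
  k = (0.00725 × (7.76 × 10¹⁰)) / 1.1
  k = 5.115 × 10⁸ N/m
Convert: k = 5.115 × 10⁸ N/m = 511.5 MN/m
Final answer: k = 511.5 MN/m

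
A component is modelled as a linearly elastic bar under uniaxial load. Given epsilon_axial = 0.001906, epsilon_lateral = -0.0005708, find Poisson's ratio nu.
Model: a linearly elastic bar under uniaxial load, so epsilon_lateral = -nu·epsilon_axial.
Solve for nu: nu = -epsilon_lateral / epsilon_axial.
Substitute:
  nu = -(-0.0005708) / 0.001906
  nu = 0.2995
Final answer: nu = 0.2995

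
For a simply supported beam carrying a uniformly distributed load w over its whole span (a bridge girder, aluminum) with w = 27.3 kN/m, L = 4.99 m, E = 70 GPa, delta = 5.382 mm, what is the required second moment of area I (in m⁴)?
Model: a simply supported beam carrying a uniformly distributed load w over its whole span, so delta = (5·w·L^4) / (384·E·I).
Solve for I: I = (5·w·L^4) / (384·delta·E).
Convert to SI units:
  w = 27.3 kN/m = 27300 N/m
  E = 70 GPa = 7 × 10¹⁰ Pa
  delta = 5.382 mm = 0.005382 m
Substitute:
  I = (5 × 27300 × 4.99^4) / (384 × 0.005382 × (7 × 10¹⁰))
  I = 0.000585 m⁴
Final answer: I = 0.000585 m⁴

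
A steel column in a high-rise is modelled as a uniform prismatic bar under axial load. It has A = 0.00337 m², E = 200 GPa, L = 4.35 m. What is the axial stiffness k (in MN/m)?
Model: a uniform prismatic bar under axial load, so k = (A·E) / L.
Convert to SI units:
  E = 200 GPa = 2 × 10¹¹ Pa
Substitute:
  k = (0.00337 × (2 × 10¹¹)) / 4.35
  k = 1.549 × 10⁸ N/m
Convert: k = 1.549 × 10⁸ N/m = 154.9 MN/m
Final answer: k = 154.9 MN/m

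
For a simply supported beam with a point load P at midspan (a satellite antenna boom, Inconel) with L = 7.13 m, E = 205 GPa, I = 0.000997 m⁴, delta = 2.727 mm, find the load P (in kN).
Model: a simply supported beam with a point load P at midspan, so delta = (P·L^3) / (48·E·I).
Solve for P: P = (48·delta·E·I) / L^3.
Convert to SI units:
  E = 205 GPa = 2.05 × 10¹¹ Pa
  delta = 2.727 mm = 0.002727 m
Substitute:
  P = (48 × 0.002727 × (2.05 × 10¹¹) × 0.000997) / 7.13^3
  P = 73810 N
Convert: P = 73810 N = 73.81 kN
Final answer: P = 73.81 kN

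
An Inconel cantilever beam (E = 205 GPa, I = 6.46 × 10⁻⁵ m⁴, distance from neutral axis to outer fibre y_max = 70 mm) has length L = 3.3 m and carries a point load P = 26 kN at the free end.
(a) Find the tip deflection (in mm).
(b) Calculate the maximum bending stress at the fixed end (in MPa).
(a) Tip deflection of a cantilever with an end point load: δ = P·L^3 / (3·E·I). Convert P = 26 kN = 26000 N, E = 205 GPa = 2.05 × 10¹¹ Pa.
  δ = (26000 × 3.3^3) / (3 × (2.05 × 10¹¹) × (6.46 × 10⁻⁵)) = 0.02352 m = 23.52 mm
(b) Maximum bending moment at the fixed end: M = P·L = 26000 × 3.3 = 85800 N·m. Convert y_max = 70 mm = 0.07 m.
  σ = M·y_max / I = (85800 × 0.07) / (6.46 × 10⁻⁵) = 9.297 × 10⁷ Pa = 92.97 MPa
Final answer: (a) δ = 23.52 mm, (b) σ = 92.97 MPa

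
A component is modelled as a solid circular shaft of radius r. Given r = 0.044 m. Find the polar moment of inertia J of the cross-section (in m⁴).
Model: a solid circular shaft of radius r, so J = (π·r^4) / 2.
Substitute:
  J = (π × 0.044^4) / 2
  J = 5.887 × 10⁻⁶ m⁴
Final answer: J = 5.887 × 10⁻⁶ m⁴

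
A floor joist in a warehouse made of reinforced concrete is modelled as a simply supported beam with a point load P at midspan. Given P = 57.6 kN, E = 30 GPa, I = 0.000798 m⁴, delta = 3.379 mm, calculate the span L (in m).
Model: a simply supported beam with a point load P at midspan, so delta = (P·L^3) / (48·E·I).
Solve for L: L = ((48·delta·E·I) / P)^(1/3).
Convert to SI units:
  P = 57.6 kN = 57600 N
  E = 30 GPa = 3 × 10¹⁰ Pa
  delta = 3.379 mm = 0.003379 m
Substitute:
  L = ((48 × 0.003379 × (3 × 10¹⁰) × 0.000798) / 57600)^(1/3)
  L = 4.07 m
Final answer: L = 4.07 m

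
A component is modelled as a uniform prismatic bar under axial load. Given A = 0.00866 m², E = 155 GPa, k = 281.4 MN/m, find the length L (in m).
Model: a uniform prismatic bar under axial load, so k = (A·E) / L.
Solve for L: L = (A·E) / k.
Convert to SI units:
  E = 155 GPa = 1.55 × 10¹¹ Pa
  k = 281.4 MN/m = 2.814 × 10⁸ N/m
Substitute:
  L = (0.00866 × (1.55 × 10¹¹)) / (2.814 × 10⁸)
  L = 4.77 m
Final answer: L = 4.77 m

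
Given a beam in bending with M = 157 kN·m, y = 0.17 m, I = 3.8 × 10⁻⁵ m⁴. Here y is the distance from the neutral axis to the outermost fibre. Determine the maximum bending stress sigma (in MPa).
Model: a beam in bending, so sigma = (M·y) / I.
Convert to SI units:
  M = 157 kN·m = 157000 N·m
Substitute:
  sigma = (157000 × 0.17) / (3.8 × 10⁻⁵)
  sigma = 7.024 × 10⁸ Pa
Convert: sigma = 7.024 × 10⁸ Pa = 702.4 MPa
Final answer: sigma = 702.4 MPa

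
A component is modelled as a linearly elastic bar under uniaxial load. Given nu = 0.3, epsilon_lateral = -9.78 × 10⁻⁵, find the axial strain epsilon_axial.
Model: a linearly elastic bar under uniaxial load, so epsilon_lateral = -nu·epsilon_axial.
Solve for epsilon_axial: epsilon_axial = -epsilon_lateral / nu.
Substitute:
  epsilon_axial = -(-9.78 × 10⁻⁵) / 0.3
  epsilon_axial = 0.000326
Final answer: epsilon_axial = 0.000326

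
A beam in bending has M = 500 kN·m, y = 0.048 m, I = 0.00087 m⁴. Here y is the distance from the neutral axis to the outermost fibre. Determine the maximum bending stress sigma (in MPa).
Model: a beam in bending, so sigma = (M·y) / I.
Convert to SI units:
  M = 500 kN·m = 500000 N·m
Substitute:
  sigma = (500000 × 0.048) / 0.00087
  sigma = 2.759 × 10⁷ Pa
Convert: sigma = 2.759 × 10⁷ Pa = 27.59 MPa
Final answer: sigma = 27.59 MPa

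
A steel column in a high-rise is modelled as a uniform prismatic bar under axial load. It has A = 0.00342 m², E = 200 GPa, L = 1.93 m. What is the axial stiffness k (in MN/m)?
Model: a uniform prismatic bar under axial load, so k = (A·E) / L.
Convert to SI units:
  E = 200 GPa = 2 × 10¹¹ Pa
Substitute:
  k = (0.00342 × (2 × 10¹¹)) / 1.93
  k = 3.544 × 10⁸ N/m
Convert: k = 3.544 × 10⁸ N/m = 354.4 MN/m
Final answer: k = 354.4 MN/m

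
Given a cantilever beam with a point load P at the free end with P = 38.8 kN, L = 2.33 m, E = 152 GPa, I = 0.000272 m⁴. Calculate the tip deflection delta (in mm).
Model: a cantilever beam with a point load P at the free end, so delta = (P·L^3) / (3·E·I).
Convert to SI units:
  P = 38.8 kN = 38800 N
  E = 152 GPa = 1.52 × 10¹¹ Pa
Substitute:
  delta = (38800 × 2.33^3) / (3 × (1.52 × 10¹¹) × 0.000272)
  delta = 0.003957 m
Convert: delta = 0.003957 m = 3.957 mm
Final answer: delta = 3.957 mm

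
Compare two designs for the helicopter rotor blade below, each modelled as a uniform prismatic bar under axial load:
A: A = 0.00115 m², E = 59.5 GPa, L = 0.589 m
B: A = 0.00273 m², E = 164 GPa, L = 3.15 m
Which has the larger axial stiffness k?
Model: a uniform prismatic bar under axial load, so k = (A·E) / L (SI units).
  A: k = (0.00115 × (5.95 × 10¹⁰)) / 0.589 = 1.162 × 10⁸ N/m = 116.2 MN/m
  B: k = (0.00273 × (1.64 × 10¹¹)) / 3.15 = 1.421 × 10⁸ N/m = 142.1 MN/m
142.1 MN/m > 116.2 MN/m, so B is larger.
Final answer: B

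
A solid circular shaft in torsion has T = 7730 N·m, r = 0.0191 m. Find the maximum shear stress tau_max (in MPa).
Model: a solid circular shaft in torsion, so tau_max = (2·T) / (π·r^3).
Substitute:
  tau_max = (2 × 7730) / (π × 0.0191^3)
  tau_max = 7.063 × 10⁸ Pa
Convert: tau_max = 7.063 × 10⁸ Pa = 706.3 MPa
Final answer: tau_max = 706.3 MPa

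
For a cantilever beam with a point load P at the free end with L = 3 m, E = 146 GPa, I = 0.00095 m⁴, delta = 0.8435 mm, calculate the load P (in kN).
Model: a cantilever beam with a point load P at the free end, so delta = (P·L^3) / (3·E·I).
Solve for P: P = (3·delta·E·I) / L^3.
Convert to SI units:
  E = 146 GPa = 1.46 × 10¹¹ Pa
  delta = 0.8435 mm = 0.0008435 m
Substitute:
  P = (3 × 0.0008435 × (1.46 × 10¹¹) × 0.00095) / 3^3
  P = 13000 N
Convert: P = 13000 N = 13 kN
Final answer: P = 13 kN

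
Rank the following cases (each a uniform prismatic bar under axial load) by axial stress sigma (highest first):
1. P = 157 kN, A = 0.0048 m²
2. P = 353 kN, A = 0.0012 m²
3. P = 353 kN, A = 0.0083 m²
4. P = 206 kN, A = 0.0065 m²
Model: a uniform prismatic bar under axial load, so sigma = P / A (SI units).
  Case 1: sigma = 157000 / 0.0048 = 3.271 × 10⁷ Pa = 32.71 MPa
  Case 2: sigma = 353000 / 0.0012 = 2.942 × 10⁸ Pa = 294.2 MPa
  Case 3: sigma = 353000 / 0.0083 = 4.253 × 10⁷ Pa = 42.53 MPa
  Case 4: sigma = 206000 / 0.0065 = 3.169 × 10⁷ Pa = 31.69 MPa
Ordering: 294.2 MPa (case 2) > 42.53 MPa (case 3) > 32.71 MPa (case 1) > 31.69 MPa (case 4)
Final answer: 2, 3, 1, 4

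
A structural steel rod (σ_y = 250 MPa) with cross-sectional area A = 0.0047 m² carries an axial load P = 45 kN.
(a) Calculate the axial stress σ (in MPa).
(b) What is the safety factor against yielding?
(a) Axial stress σ = P/A. Convert P = 45 kN = 45000 N.
  σ = 45000 / 0.0047 = 9.574 × 10⁶ Pa = 9.574 MPa
(b) Safety factor SF = σ_y/σ = 250 / 9.574 = 26.11
Final answer: (a) σ = 9.574 MPa, (b) SF = 26.11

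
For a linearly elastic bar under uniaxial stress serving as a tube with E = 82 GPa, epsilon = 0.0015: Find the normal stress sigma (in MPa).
Model: a linearly elastic bar under uniaxial stress, so sigma = E·epsilon.
Convert to SI units:
  E = 82 GPa = 8.2 × 10¹⁰ Pa
Substitute:
  sigma = (8.2 × 10¹⁰) × 0.0015
  sigma = 1.23 × 10⁸ Pa
Convert: sigma = 1.23 × 10⁸ Pa = 123 MPa
Final answer: sigma = 123 MPa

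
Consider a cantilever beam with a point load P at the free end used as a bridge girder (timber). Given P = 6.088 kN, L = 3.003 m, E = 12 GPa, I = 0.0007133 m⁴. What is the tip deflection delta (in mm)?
Model: a cantilever beam with a point load P at the free end, so delta = (P·L^3) / (3·E·I).
Convert to SI units:
  P = 6.088 kN = 6088 N
  E = 12 GPa = 1.2 × 10¹⁰ Pa
Substitute:
  delta = (6088 × 3.003^3) / (3 × (1.2 × 10¹⁰) × 0.0007133)
  delta = 0.00642 m
Convert: delta = 0.00642 m = 6.42 mm
Final answer: delta = 6.42 mm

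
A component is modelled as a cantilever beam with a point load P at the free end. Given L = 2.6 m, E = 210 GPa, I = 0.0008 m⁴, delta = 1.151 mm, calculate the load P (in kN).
Model: a cantilever beam with a point load P at the free end, so delta = (P·L^3) / (3·E·I).
Solve for P: P = (3·delta·E·I) / L^3.
Convert to SI units:
  E = 210 GPa = 2.1 × 10¹¹ Pa
  delta = 1.151 mm = 0.001151 m
Substitute:
  P = (3 × 0.001151 × (2.1 × 10¹¹) × 0.0008) / 2.6^3
  P = 33010 N
Convert: P = 33010 N = 33.01 kN
Final answer: P = 33.01 kN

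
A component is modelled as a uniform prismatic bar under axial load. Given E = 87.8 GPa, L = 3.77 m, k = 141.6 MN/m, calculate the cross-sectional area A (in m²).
Model: a uniform prismatic bar under axial load, so k = (A·E) / L.
Solve for A: A = (k·L) / E.
Convert to SI units:
  E = 87.8 GPa = 8.78 × 10¹⁰ Pa
  k = 141.6 MN/m = 1.416 × 10⁸ N/m
Substitute:
  A = ((1.416 × 10⁸) × 3.77) / (8.78 × 10¹⁰)
  A = 0.00608 m²
Final answer: A = 0.00608 m²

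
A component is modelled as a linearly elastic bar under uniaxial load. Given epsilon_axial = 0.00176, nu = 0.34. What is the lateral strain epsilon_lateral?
Model: a linearly elastic bar under uniaxial load, so epsilon_lateral = -nu·epsilon_axial.
Substitute:
  epsilon_lateral = -(0.34 × 0.00176)
  epsilon_lateral = -0.0005984
Final answer: epsilon_lateral = -0.0005984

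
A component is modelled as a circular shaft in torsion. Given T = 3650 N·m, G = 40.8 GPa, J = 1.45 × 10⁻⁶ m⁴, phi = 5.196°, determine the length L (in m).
Model: a circular shaft in torsion, so phi = (T·L) / (G·J).
Solve for L: L = (phi·G·J) / T.
Convert to SI units:
  G = 40.8 GPa = 4.08 × 10¹⁰ Pa
  phi = 5.196° = 0.09069 rad
Substitute:
  L = (0.09069 × (4.08 × 10¹⁰) × (1.45 × 10⁻⁶)) / 3650
  L = 1.47 m
Final answer: L = 1.47 m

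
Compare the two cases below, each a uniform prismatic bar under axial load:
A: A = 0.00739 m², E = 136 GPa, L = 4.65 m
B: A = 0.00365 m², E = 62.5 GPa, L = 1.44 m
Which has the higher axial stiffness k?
Model: a uniform prismatic bar under axial load, so k = (A·E) / L (SI units).
  A: k = (0.00739 × (1.36 × 10¹¹)) / 4.65 = 2.161 × 10⁸ N/m = 216.1 MN/m
  B: k = (0.00365 × (6.25 × 10¹⁰)) / 1.44 = 1.584 × 10⁸ N/m = 158.4 MN/m
216.1 MN/m > 158.4 MN/m, so A is larger.
Final answer: A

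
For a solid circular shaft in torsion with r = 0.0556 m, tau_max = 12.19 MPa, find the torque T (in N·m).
Model: a solid circular shaft in torsion, so tau_max = (2·T) / (π·r^3).
Solve for T: T = (π·tau_max·r^3) / 2.
Convert to SI units:
  tau_max = 12.19 MPa = 1.219 × 10⁷ Pa
Substitute:
  T = (π × (1.219 × 10⁷) × 0.0556^3) / 2
  T = 3291 N·m
Final answer: T = 3291 N·m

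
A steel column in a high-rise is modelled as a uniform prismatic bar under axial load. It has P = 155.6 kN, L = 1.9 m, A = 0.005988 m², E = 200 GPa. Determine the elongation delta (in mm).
Model: a uniform prismatic bar under axial load, so delta = (P·L) / (A·E).
Convert to SI units:
  P = 155.6 kN = 155600 N
  E = 200 GPa = 2 × 10¹¹ Pa
Substitute:
  delta = (155600 × 1.9) / (0.005988 × (2 × 10¹¹))
  delta = 0.0002469 m
Convert: delta = 0.0002469 m = 0.2469 mm
Final answer: delta = 0.2469 mm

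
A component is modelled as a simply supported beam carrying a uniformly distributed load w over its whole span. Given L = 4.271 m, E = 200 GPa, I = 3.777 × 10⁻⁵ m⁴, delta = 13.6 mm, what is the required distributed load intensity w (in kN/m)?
Model: a simply supported beam carrying a uniformly distributed load w over its whole span, so delta = (5·w·L^4) / (384·E·I).
Solve for w: w = (384·delta·E·I) / (5·L^4).
Convert to SI units:
  E = 200 GPa = 2 × 10¹¹ Pa
  delta = 13.6 mm = 0.0136 m
Substitute:
  w = (384 × 0.0136 × (2 × 10¹¹) × (3.777 × 10⁻⁵)) / (5 × 4.271^4)
  w = 23710 N/m
Convert: w = 23710 N/m = 23.71 kN/m
Final answer: w = 23.71 kN/m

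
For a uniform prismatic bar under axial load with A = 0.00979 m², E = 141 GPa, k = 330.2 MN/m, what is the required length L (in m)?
Model: a uniform prismatic bar under axial load, so k = (A·E) / L.
Solve for L: L = (A·E) / k.
Convert to SI units:
  E = 141 GPa = 1.41 × 10¹¹ Pa
  k = 330.2 MN/m = 3.302 × 10⁸ N/m
Substitute:
  L = (0.00979 × (1.41 × 10¹¹)) / (3.302 × 10⁸)
  L = 4.18 m
Final answer: L = 4.18 m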